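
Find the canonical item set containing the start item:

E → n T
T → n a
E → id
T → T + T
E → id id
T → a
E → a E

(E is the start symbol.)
{ [E → . a E], [E → . id id], [E → . id], [E → . n T], [E' → . E] }

First, augment the grammar with E' → E
I₀ = CLOSURE({ [E' → . E] }):
  [E' → . E] has the dot before E: add [E → . n T], [E → . id], [E → . id id], [E → . a E]
No further items can be added.

I₀ = { [E → . a E], [E → . id id], [E → . id], [E → . n T], [E' → . E] }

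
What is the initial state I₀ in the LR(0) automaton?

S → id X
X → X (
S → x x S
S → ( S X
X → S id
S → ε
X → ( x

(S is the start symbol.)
{ [S → . ( S X], [S → . id X], [S → . x x S], [S → .], [S' → . S] }

First, augment the grammar with S' → S
I₀ = CLOSURE({ [S' → . S] }):
  [S' → . S] has the dot before S: add [S → . id X], [S → . x x S], [S → . ( S X], [S → .]
No further items can be added.

I₀ = { [S → . ( S X], [S → . id X], [S → . x x S], [S → .], [S' → . S] }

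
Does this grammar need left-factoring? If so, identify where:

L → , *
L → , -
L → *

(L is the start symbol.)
Yes, L has productions with common prefix ','

Left-factoring is needed when two productions for the same non-terminal
share a common prefix on the right-hand side.

Productions for L:
  L → , *
  L → , -
  L → *

Found common prefix ',' in productions for L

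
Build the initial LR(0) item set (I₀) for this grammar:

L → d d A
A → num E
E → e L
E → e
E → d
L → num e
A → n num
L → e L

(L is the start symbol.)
{ [L → . d d A], [L → . e L], [L → . num e], [L' → . L] }

First, augment the grammar with L' → L
I₀ = CLOSURE({ [L' → . L] }):
  [L' → . L] has the dot before L: add [L → . d d A], [L → . num e], [L → . e L]
No further items can be added.

I₀ = { [L → . d d A], [L → . e L], [L → . num e], [L' → . L] }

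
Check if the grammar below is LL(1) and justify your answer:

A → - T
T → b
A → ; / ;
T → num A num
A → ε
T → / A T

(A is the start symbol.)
Yes, the grammar is LL(1).

A grammar is LL(1) if for each non-terminal N with multiple productions, the predict sets of those productions are pairwise disjoint, where PREDICT(N → α) = (FIRST(α) \ {ε}) ∪ (FOLLOW(N) if α ⇒* ε).

Relevant sets:
  FOLLOW(A) = { $, '/', 'b', 'num' }

For A:
  PREDICT(A → '-' T) = { '-' }
  PREDICT(A → ';' '/' ';') = { ';' }
  PREDICT(A → ε) = { $, '/', 'b', 'num' }
For T:
  PREDICT(T → b) = { 'b' }
  PREDICT(T → num A num) = { 'num' }
  PREDICT(T → '/' A T) = { '/' }

All predict sets are disjoint. The grammar IS LL(1).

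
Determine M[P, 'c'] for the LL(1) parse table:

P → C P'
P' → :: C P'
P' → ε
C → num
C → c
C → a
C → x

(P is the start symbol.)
To find M[P, 'c'], we find productions for P where 'c' is in the predict set (PREDICT(N → α) = (FIRST(α) \ {ε}) ∪ (FOLLOW(N) if α ⇒* ε)).

Relevant sets:
  FIRST(C) = { 'a', 'c', 'num', 'x' }

P → C P': PREDICT = { 'a', 'c', 'num', 'x' }
  'c' is in predict set, so this production goes in M[P, 'c']

M[P, 'c'] = P → C P'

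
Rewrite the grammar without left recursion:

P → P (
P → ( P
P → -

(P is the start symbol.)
P is directly left-recursive. The standard transformation for
  A → A α₁ | ... | A α_m | β₁ | ... | β_n
is
  A  → β₁ A' | ... | β_n A'
  A' → α₁ A' | ... | α_m A' | ε

P → ( P becomes P → ( P P'
P → - becomes P → - P'
P → P ( becomes P' → ( P'
Add P' → ε

Resulting grammar:
P → ( P P'
P → - P'
P' → ( P'
P' → ε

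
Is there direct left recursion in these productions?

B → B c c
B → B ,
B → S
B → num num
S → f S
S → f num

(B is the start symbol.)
Direct left recursion occurs when N → N α for some non-terminal N (the right-hand side begins with the left-hand side itself).

B → B c c: LEFT RECURSIVE (starts with B)
B → B ,: LEFT RECURSIVE (starts with B)
B → S: starts with S
B → num num: starts with num
S → f S: starts with f
S → f num: starts with f

The grammar has direct left recursion on: B.

Answer: Yes, B is left-recursive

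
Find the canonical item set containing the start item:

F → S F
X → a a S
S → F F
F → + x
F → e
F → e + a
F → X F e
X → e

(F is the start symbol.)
First, augment the grammar with F' → F
I₀ = CLOSURE({ [F' → . F] }):
  [F' → . F] has the dot before F: add [F → . S F], [F → . + x], [F → . e], [F → . e + a], [F → . X F e]
  [F → . S F] has the dot before S: add [S → . F F]
  [F → . X F e] has the dot before X: add [X → . a a S], [X → . e]
No further items can be added.

I₀ = { [F → . + x], [F → . S F], [F → . X F e], [F → . e + a], [F → . e], [F' → . F], [S → . F F], [X → . a a S], [X → . e] }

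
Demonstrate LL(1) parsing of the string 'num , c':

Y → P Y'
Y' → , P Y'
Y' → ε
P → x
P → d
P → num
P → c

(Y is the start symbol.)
Stack is shown with the top on the left.

Stack     Input      Action
---------------------------
Y $       num , c $  output Y → P Y'
P Y' $    num , c $  output P → num
num Y' $  num , c $  match 'num'
Y' $      , c $      output Y' → , P Y'
, P Y' $  , c $      match ','
P Y' $    c $        output P → c
c Y' $    c $        match 'c'
Y' $      $          output Y' → ε
$         $          accept

The string is accepted.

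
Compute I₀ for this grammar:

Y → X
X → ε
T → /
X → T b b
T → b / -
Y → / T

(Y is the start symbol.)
{ [T → . /], [T → . b / -], [X → . T b b], [X → .], [Y → . / T], [Y → . X], [Y' → . Y] }

First, augment the grammar with Y' → Y
I₀ = CLOSURE({ [Y' → . Y] }):
  [Y' → . Y] has the dot before Y: add [Y → . X], [Y → . / T]
  [Y → . X] has the dot before X: add [X → .], [X → . T b b]
  [X → . T b b] has the dot before T: add [T → . /], [T → . b / -]
No further items can be added.

I₀ = { [T → . /], [T → . b / -], [X → . T b b], [X → .], [Y → . / T], [Y → . X], [Y' → . Y] }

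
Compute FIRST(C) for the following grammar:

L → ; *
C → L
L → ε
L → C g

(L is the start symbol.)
{ ';', 'g', ε }

To compute FIRST(C), examine every production with C on the left-hand side, reading each right-hand side left to right until a non-nullable symbol is reached.

FIRST sets of the other non-terminals involved (by the same procedure, iterated to a fixed point):
  FIRST(L) = { ';', 'g', ε }

From C → L:
  - L is a non-terminal: add FIRST(L) \ {ε} = { ';', 'g' }
    L is nullable and nothing follows, so the whole right-hand side can vanish: ε ∈ FIRST(C)

Collecting: FIRST(C) = { ';', 'g', ε }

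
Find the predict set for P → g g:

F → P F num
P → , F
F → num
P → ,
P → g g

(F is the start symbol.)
{ 'g' }

PREDICT(P → g g) = (FIRST(RHS) \ {ε}) ∪ (FOLLOW(P) if ε ∈ FIRST(RHS), i.e. RHS ⇒* ε)
FIRST(g g) = { 'g' }
ε ∉ FIRST(g g), so FOLLOW(P) is not added.
PREDICT(P → g g) = { 'g' }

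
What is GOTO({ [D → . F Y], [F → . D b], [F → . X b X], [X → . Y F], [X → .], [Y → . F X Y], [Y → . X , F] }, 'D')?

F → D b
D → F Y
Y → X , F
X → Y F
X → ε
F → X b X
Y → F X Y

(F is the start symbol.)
{ [F → D . b] }

GOTO(I, 'D') = CLOSURE({ [A → αX.β] : [A → α.Xβ] ∈ I, X = 'D' })

Items with dot before 'D', with the dot advanced:
  [F → . D b] → [F → D . b]
Closure adds nothing (no advanced item has the dot before a non-terminal).

GOTO = { [F → D . b] }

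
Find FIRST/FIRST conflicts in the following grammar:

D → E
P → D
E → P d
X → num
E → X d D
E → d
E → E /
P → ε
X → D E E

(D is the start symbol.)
Yes. E → P d / E → X d D on { 'd', 'num' }; E → P d / E → d on { 'd' }; E → P d / E → E '/' on { 'd', 'num' }; E → X d D / E → d on { 'd' }; E → X d D / E → E '/' on { 'd', 'num' }; E → d / E → E '/' on { 'd' }; X → num / X → D E E on { 'num' }

A FIRST/FIRST conflict occurs when two productions N → α and N → β for the same non-terminal have FIRST(α) ∩ FIRST(β) ≠ ∅ (with ε ∈ FIRST of a nullable right-hand side, so two nullable alternatives also conflict).

FIRST sets of the non-terminals at (or reachable through a nullable prefix from) the front of some alternative:
  FIRST(D) = { 'd', 'num' }
  FIRST(P) = { 'd', 'num', ε }
  FIRST(X) = { 'd', 'num' }
  FIRST(E) = { 'd', 'num' }

Productions for P:
  P → D: FIRST = { 'd', 'num' }
  P → ε: FIRST = { ε }
Productions for E:
  E → P d: FIRST = { 'd', 'num' }
  E → X d D: FIRST = { 'd', 'num' }
  E → d: FIRST = { 'd' }
  E → E /: FIRST = { 'd', 'num' }
Productions for X:
  X → num: FIRST = { 'num' }
  X → D E E: FIRST = { 'd', 'num' }
D has only one production, so no FIRST/FIRST conflict is possible there.

Conflict for E: E → P d and E → X d D
  Overlap: { 'd', 'num' }
Conflict for E: E → P d and E → d
  Overlap: { 'd' }
Conflict for E: E → P d and E → E /
  Overlap: { 'd', 'num' }
Conflict for E: E → X d D and E → d
  Overlap: { 'd' }
Conflict for E: E → X d D and E → E /
  Overlap: { 'd', 'num' }
Conflict for E: E → d and E → E /
  Overlap: { 'd' }
Conflict for X: X → num and X → D E E
  Overlap: { 'num' }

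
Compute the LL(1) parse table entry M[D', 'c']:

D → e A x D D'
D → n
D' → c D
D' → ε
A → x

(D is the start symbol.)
To find M[D', 'c'], we find productions for D' where 'c' is in the predict set (PREDICT(N → α) = (FIRST(α) \ {ε}) ∪ (FOLLOW(N) if α ⇒* ε)).

Relevant sets:
  FOLLOW(D') = { $, 'c' }

D' → c D: PREDICT = { 'c' }
  'c' is in predict set, so this production goes in M[D', 'c']
D' → ε: PREDICT = { $, 'c' }
  'c' is in predict set, so this production goes in M[D', 'c']

M[D', 'c'] = D' → c D, D' → ε  (a multiply-defined cell — the grammar is not LL(1))

Answer: D' → c D, D' → ε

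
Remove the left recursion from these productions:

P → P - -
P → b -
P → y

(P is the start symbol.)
P is directly left-recursive. The standard transformation for
  A → A α₁ | ... | A α_m | β₁ | ... | β_n
is
  A  → β₁ A' | ... | β_n A'
  A' → α₁ A' | ... | α_m A' | ε

P → b - becomes P → b - P'
P → y becomes P → y P'
P → P - - becomes P' → - - P'
Add P' → ε

Resulting grammar:
P → b - P'
P → y P'
P' → - - P'
P' → ε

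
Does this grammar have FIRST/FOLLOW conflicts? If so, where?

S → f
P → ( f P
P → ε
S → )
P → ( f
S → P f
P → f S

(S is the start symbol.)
Yes. P → f S with FOLLOW(P) on { 'f' }

A FIRST/FOLLOW conflict occurs when a non-terminal N has a nullable alternative N → β (β ⇒* ε) and another alternative N → α with FIRST(α) ∩ FOLLOW(N) ≠ ∅: on such a lookahead the parser cannot decide between expanding α and letting N vanish via β.

Nullable non-terminals: P.

P: nullable alternative(s) P → ε; FOLLOW(P) = { 'f' }
  P → ( f P: FIRST \ {ε} = { '(' } — disjoint from FOLLOW(P)
  P → ε: FIRST \ {ε} = { } — this is the only nullable alternative, skip
  P → ( f: FIRST \ {ε} = { '(' } — disjoint from FOLLOW(P)
  P → f S: FIRST \ {ε} = { 'f' } — overlaps FOLLOW(P) on { 'f' }: CONFLICT

S has no nullable alternative, so no FIRST/FOLLOW check is needed there.

So the grammar has 1 FIRST/FOLLOW conflict (marked CONFLICT above).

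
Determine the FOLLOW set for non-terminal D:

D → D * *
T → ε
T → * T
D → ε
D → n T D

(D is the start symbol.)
D is the start symbol, so $ ∈ FOLLOW(D).
In D → D * *: D is followed by '*' '*', add FIRST('*' '*') \ {ε} = { '*' }
In D → n T D: D is at the end; this adds FOLLOW(D) to itself — nothing new

Taking the union: FOLLOW(D) = { $, '*' }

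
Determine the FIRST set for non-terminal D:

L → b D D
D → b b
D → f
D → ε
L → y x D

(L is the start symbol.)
{ 'b', 'f', ε }

To compute FIRST(D), examine every production with D on the left-hand side, reading each right-hand side left to right until a non-nullable symbol is reached.

From D → b b:
  - b is a terminal: add 'b' and stop
From D → f:
  - f is a terminal: add 'f' and stop
From D → ε:
  - ε-production, so ε ∈ FIRST(D)

Collecting: FIRST(D) = { 'b', 'f', ε }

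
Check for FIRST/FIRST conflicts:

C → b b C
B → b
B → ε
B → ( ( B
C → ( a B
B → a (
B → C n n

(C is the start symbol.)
FIRST sets of the non-terminals at (or reachable through a nullable prefix from) the front of some alternative:
  FIRST(C) = { '(', 'b' }

Productions for C:
  C → b b C: FIRST = { 'b' }
  C → ( a B: FIRST = { '(' }
Productions for B:
  B → b: FIRST = { 'b' }
  B → ε: FIRST = { ε }
  B → ( ( B: FIRST = { '(' }
  B → a (: FIRST = { 'a' }
  B → C n n: FIRST = { '(', 'b' }

Conflict for B: B → b and B → C n n
  Overlap: { 'b' }
Conflict for B: B → ( ( B and B → C n n
  Overlap: { '(' }

Answer: Yes. B → b / B → C n n on { 'b' }; B → '(' '(' B / B → C n n on { '(' }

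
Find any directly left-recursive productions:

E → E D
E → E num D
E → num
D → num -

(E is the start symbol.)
Direct left recursion occurs when N → N α for some non-terminal N (the right-hand side begins with the left-hand side itself).

E → E D: LEFT RECURSIVE (starts with E)
E → E num D: LEFT RECURSIVE (starts with E)
E → num: starts with num
D → num -: starts with num

The grammar has direct left recursion on: E.

Answer: Yes, E is left-recursive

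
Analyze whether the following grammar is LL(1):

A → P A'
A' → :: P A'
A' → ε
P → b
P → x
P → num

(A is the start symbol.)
A grammar is LL(1) if for each non-terminal N with multiple productions, the predict sets of those productions are pairwise disjoint, where PREDICT(N → α) = (FIRST(α) \ {ε}) ∪ (FOLLOW(N) if α ⇒* ε).

Relevant sets:
  FOLLOW(A') = { $ }

For A':
  PREDICT(A' → :: P A') = { '::' }
  PREDICT(A' → ε) = { $ }
For P:
  PREDICT(P → b) = { 'b' }
  PREDICT(P → x) = { 'x' }
  PREDICT(P → num) = { 'num' }
A has a single production, so nothing to check there.

All predict sets are disjoint. The grammar IS LL(1).

Answer: Yes, the grammar is LL(1).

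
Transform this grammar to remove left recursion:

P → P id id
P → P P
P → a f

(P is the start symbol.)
P is directly left-recursive. The standard transformation for
  A → A α₁ | ... | A α_m | β₁ | ... | β_n
is
  A  → β₁ A' | ... | β_n A'
  A' → α₁ A' | ... | α_m A' | ε

P → a f becomes P → a f P'
P → P id id becomes P' → id id P'
P → P P becomes P' → P P'
Add P' → ε

Resulting grammar:
P → a f P'
P' → id id P'
P' → P P'
P' → ε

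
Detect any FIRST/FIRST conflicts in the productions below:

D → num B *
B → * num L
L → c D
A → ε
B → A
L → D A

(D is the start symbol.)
No FIRST/FIRST conflicts.

A FIRST/FIRST conflict occurs when two productions N → α and N → β for the same non-terminal have FIRST(α) ∩ FIRST(β) ≠ ∅ (with ε ∈ FIRST of a nullable right-hand side, so two nullable alternatives also conflict).

FIRST sets of the non-terminals at (or reachable through a nullable prefix from) the front of some alternative:
  FIRST(A) = { ε }
  FIRST(D) = { 'num' }

Productions for B:
  B → * num L: FIRST = { '*' }
  B → A: FIRST = { ε }
Productions for L:
  L → c D: FIRST = { 'c' }
  L → D A: FIRST = { 'num' }
D, A have only one production, so no FIRST/FIRST conflict is possible there.

All alternatives of each non-terminal have pairwise disjoint FIRST sets.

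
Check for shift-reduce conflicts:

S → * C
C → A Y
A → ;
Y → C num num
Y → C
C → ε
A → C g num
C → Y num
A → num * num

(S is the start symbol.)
Yes — I1: [C → .] vs [A → . ;]; I4: [C → .] vs [A → . ;]; I5: [S → * C .] vs [A → C . g num]; I15: [Y → C .] vs [A → C . g num]; I16: [C → A Y .] vs [C → Y . num]

Augment with S' → S and build the canonical LR(0) collection (I0 = CLOSURE({[S' → . S]}), then GOTO on every symbol after a dot until no new states appear). It has 17 states:
  I0: { [S → . * C], [S' → . S] }  — shift
  I1: { [A → . ;], [A → . C g num], [A → . num * num], [C → . A Y], [C → . Y num], [C → .], [S → * . C], [Y → . C num num], [Y → . C] }  — shift, reduce
  I2: { [S' → S .] }  — accept
  I3: { [A → ; .] }  — reduce
  I4: { [A → . ;], [A → . C g num], [A → . num * num], [C → . A Y], [C → . Y num], [C → .], [C → A . Y], [Y → . C num num], [Y → . C] }  — shift, reduce
  I5: { [A → C . g num], [S → * C .], [Y → C . num num], [Y → C .] }  — shift, 2 reduces
  I6: { [C → Y . num] }  — shift
  I7: { [A → num . * num] }  — shift
  I8: { [A → num * . num] }  — shift
  I9: { [A → num * num .] }  — reduce
  I10: { [C → Y num .] }  — reduce
  I11: { [A → C g . num] }  — shift
  I12: { [Y → C num . num] }  — shift
  I13: { [Y → C num num .] }  — reduce
  I14: { [A → C g num .] }  — reduce
  I15: { [A → C . g num], [Y → C . num num], [Y → C .] }  — shift, reduce
  I16: { [C → A Y .], [C → Y . num] }  — shift, reduce

I1 contains reduce item [C → .] and shift items [A → . ;], [A → . num * num] — shift-reduce conflict.
I4 contains reduce item [C → .] and shift items [A → . ;], [A → . num * num] — shift-reduce conflict.
I5 contains reduce items [S → * C .], [Y → C .] and shift items [A → C . g num], [Y → C . num num] — shift-reduce conflict.
I15 contains reduce item [Y → C .] and shift items [A → C . g num], [Y → C . num num] — shift-reduce conflict.
I16 contains reduce item [C → A Y .] and shift item [C → Y . num] — shift-reduce conflict.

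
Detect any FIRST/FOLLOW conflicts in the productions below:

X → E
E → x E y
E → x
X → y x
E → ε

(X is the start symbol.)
A FIRST/FOLLOW conflict occurs when a non-terminal N has a nullable alternative N → β (β ⇒* ε) and another alternative N → α with FIRST(α) ∩ FOLLOW(N) ≠ ∅: on such a lookahead the parser cannot decide between expanding α and letting N vanish via β.

Nullable non-terminals: E, X.
FIRST sets used below: FIRST(E) = { 'x', ε }

E: nullable alternative(s) E → ε; FOLLOW(E) = { $, 'y' }
  E → x E y: FIRST \ {ε} = { 'x' } — disjoint from FOLLOW(E)
  E → x: FIRST \ {ε} = { 'x' } — disjoint from FOLLOW(E)
  E → ε: FIRST \ {ε} = { } — this is the only nullable alternative, skip

X: nullable alternative(s) X → E; FOLLOW(X) = { $ }
  X → E: FIRST \ {ε} = { 'x' } — this is the only nullable alternative, skip
  X → y x: FIRST \ {ε} = { 'y' } — disjoint from FOLLOW(X)

No FIRST/FOLLOW conflicts found.

Answer: No FIRST/FOLLOW conflicts.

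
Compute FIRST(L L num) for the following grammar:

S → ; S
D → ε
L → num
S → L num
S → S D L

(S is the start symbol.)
FIRST sets of the non-terminals involved (from the grammar, by fixed-point iteration):
  FIRST(L) = { 'num' }

To compute FIRST(L L num), process the symbols left to right:
Symbol L is a non-terminal. Add FIRST(L) \ {ε} = { 'num' }
L is not nullable (ε ∉ FIRST(L)), so stop here.
FIRST(L L num) = { 'num' }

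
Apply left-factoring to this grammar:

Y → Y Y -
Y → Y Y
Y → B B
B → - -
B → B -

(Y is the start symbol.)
Y → Y Y Y'
Y' → -
Y' → ε
Y → B B
B → - -
B → B -

Left-factoring transforms A → αβ₁ | αβ₂ into A → αA' and A' → β₁ | β₂
(α is the longest common prefix among the alternatives). Repeat until
no nonterminal has two alternatives with a common prefix.

Round 1: Y has alternatives sharing prefix 'Y Y'. Introduce Y': Y → Y Y Y'
  Add: Y' → -
  Add: Y' → ε

No remaining common prefixes — done.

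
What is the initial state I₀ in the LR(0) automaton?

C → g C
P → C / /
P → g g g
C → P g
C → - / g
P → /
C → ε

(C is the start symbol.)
First, augment the grammar with C' → C
I₀ = CLOSURE({ [C' → . C] }):
  [C' → . C] has the dot before C: add [C → . g C], [C → . P g], [C → . - / g], [C → .]
  [C → . P g] has the dot before P: add [P → . C / /], [P → . g g g], [P → . /]
No further items can be added.

I₀ = { [C → . - / g], [C → . P g], [C → . g C], [C → .], [C' → . C], [P → . /], [P → . C / /], [P → . g g g] }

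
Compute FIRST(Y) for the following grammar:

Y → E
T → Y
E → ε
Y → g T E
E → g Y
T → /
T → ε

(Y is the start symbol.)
{ 'g', ε }

FIRST sets of the other non-terminals involved (by the same procedure, iterated to a fixed point):
  FIRST(E) = { 'g', ε }

From Y → E:
  - E is a non-terminal: add FIRST(E) \ {ε} = { 'g' }
    E is nullable and nothing follows, so the whole right-hand side can vanish: ε ∈ FIRST(Y)
From Y → g T E:
  - g is a terminal: add 'g' and stop

Collecting: FIRST(Y) = { 'g', ε }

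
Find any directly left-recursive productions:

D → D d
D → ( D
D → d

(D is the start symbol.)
Yes, D is left-recursive

Direct left recursion occurs when N → N α for some non-terminal N (the right-hand side begins with the left-hand side itself).

D → D d: LEFT RECURSIVE (starts with D)
D → ( D: starts with '('
D → d: starts with d

The grammar has direct left recursion on: D.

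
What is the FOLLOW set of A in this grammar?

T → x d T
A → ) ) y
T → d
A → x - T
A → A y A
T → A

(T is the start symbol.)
To compute FOLLOW(A), find every occurrence of A on a right-hand side N → α A β: add FIRST(β) \ {ε}, and if β is empty or nullable also add FOLLOW(N). Iterate to a fixed point.

In A → A y A: A is followed by y A, add FIRST(y A) \ {ε} = { 'y' }
In A → A y A: A is at the end; this adds FOLLOW(A) to itself — nothing new
In T → A: A is at the end, add FOLLOW(T)

The FOLLOW sets referred to above (computed the same way, to a fixed point):
  FOLLOW(T) = { $, 'y' }

Taking the union: FOLLOW(A) = { $, 'y' }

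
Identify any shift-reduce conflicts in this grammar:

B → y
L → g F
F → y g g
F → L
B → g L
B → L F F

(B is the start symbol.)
No shift-reduce conflicts

Augment with B' → B and build the canonical LR(0) collection (I0 = CLOSURE({[B' → . B]}), then GOTO on every symbol after a dot until no new states appear). It has 14 states:
  I0: { [B → . L F F], [B → . g L], [B → . y], [B' → . B], [L → . g F] }  — shift
  I1: { [B' → B .] }  — accept
  I2: { [B → L . F F], [F → . L], [F → . y g g], [L → . g F] }  — shift
  I3: { [B → g . L], [F → . L], [F → . y g g], [L → . g F], [L → g . F] }  — shift
  I4: { [B → y .] }  — reduce
  I5: { [L → g F .] }  — reduce
  I6: { [B → g L .], [F → L .] }  — 2 reduces
  I7: { [F → . L], [F → . y g g], [L → . g F], [L → g . F] }  — shift
  I8: { [F → y . g g] }  — shift
  I9: { [F → y g . g] }  — shift
  I10: { [F → y g g .] }  — reduce
  I11: { [F → L .] }  — reduce
  I12: { [B → L F . F], [F → . L], [F → . y g g], [L → . g F] }  — shift
  I13: { [B → L F F .] }  — reduce

No state contains both a complete item and a shift item.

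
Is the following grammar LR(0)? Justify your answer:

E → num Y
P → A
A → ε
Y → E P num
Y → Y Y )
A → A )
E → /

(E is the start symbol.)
No. Shift-reduce conflict between [E → num Y .] and [E → . /]

A grammar is LR(0) if no state in the canonical LR(0) collection has:
  - both a shift item (dot before a terminal) and a complete item (shift-reduce conflict), or
  - two or more complete items (reduce-reduce conflict; the accept item [E' → E .] counts as a complete item here).

Augment with E' → E and build the canonical LR(0) collection (I0 = CLOSURE({[E' → . E]}), then GOTO on every symbol after a dot until no new states appear). It has 12 states:
  I0: { [E → . /], [E → . num Y], [E' → . E] }  — shift
  I1: { [E → / .] }  — reduce
  I2: { [E' → E .] }  — accept
  I3: { [E → . /], [E → . num Y], [E → num . Y], [Y → . E P num], [Y → . Y Y )] }  — shift
  I4: { [A → . A )], [A → .], [P → . A], [Y → E . P num] }  — reduce
  I5: { [E → . /], [E → . num Y], [E → num Y .], [Y → . E P num], [Y → . Y Y )], [Y → Y . Y )] }  — shift, reduce
  I6: { [E → . /], [E → . num Y], [Y → . E P num], [Y → . Y Y )], [Y → Y . Y )], [Y → Y Y . )] }  — shift
  I7: { [Y → Y Y ) .] }  — reduce
  I8: { [A → A . )], [P → A .] }  — shift, reduce
  I9: { [Y → E P . num] }  — shift
  I10: { [Y → E P num .] }  — reduce
  I11: { [A → A ) .] }  — reduce

Conflict in state I5:
  Shift-reduce conflict between [E → num Y .] and [E → . /]
So the grammar is NOT LR(0).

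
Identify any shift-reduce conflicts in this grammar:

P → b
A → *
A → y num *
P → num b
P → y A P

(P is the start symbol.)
Augment with P' → P and build the canonical LR(0) collection (I0 = CLOSURE({[P' → . P]}), then GOTO on every symbol after a dot until no new states appear). It has 12 states:
  I0: { [P → . b], [P → . num b], [P → . y A P], [P' → . P] }  — shift
  I1: { [P' → P .] }  — accept
  I2: { [P → b .] }  — reduce
  I3: { [P → num . b] }  — shift
  I4: { [A → . *], [A → . y num *], [P → y . A P] }  — shift
  I5: { [A → * .] }  — reduce
  I6: { [P → . b], [P → . num b], [P → . y A P], [P → y A . P] }  — shift
  I7: { [A → y . num *] }  — shift
  I8: { [A → y num . *] }  — shift
  I9: { [A → y num * .] }  — reduce
  I10: { [P → y A P .] }  — reduce
  I11: { [P → num b .] }  — reduce

No state contains both a complete item and a shift item.

Answer: No shift-reduce conflicts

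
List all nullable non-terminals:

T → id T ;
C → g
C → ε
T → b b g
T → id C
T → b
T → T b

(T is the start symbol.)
A non-terminal is nullable if it can derive ε (the empty string): either it has an ε-production, or it has a production whose right-hand side consists entirely of nullable non-terminals.

ε-productions: C → ε
So C is immediately nullable.
No further non-terminal can be added: every production for the remaining non-terminals contains a terminal or a non-nullable non-terminal.
Nullable = { 'C' }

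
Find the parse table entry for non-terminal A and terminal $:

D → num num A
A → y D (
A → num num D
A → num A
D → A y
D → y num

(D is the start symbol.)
Empty (error entry)

To find M[A, $], we find productions for A where $ is in the predict set (PREDICT(N → α) = (FIRST(α) \ {ε}) ∪ (FOLLOW(N) if α ⇒* ε)).

A → y D (: PREDICT = { 'y' }
A → num num D: PREDICT = { 'num' }
A → num A: PREDICT = { 'num' }

M[A, $] is empty (no production applies)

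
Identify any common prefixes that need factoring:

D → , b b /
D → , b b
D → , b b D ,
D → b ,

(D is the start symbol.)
Left-factoring is needed when two productions for the same non-terminal
share a common prefix on the right-hand side.

Productions for D:
  D → , b b /
  D → , b b
  D → , b b D ,
  D → b ,

Found common prefix ', b b' in productions for D

Answer: Yes, D has productions with common prefix ', b b'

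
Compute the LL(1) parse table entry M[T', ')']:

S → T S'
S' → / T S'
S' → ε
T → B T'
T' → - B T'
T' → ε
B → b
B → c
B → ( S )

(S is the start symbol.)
To find M[T', ')'], we find productions for T' where ')' is in the predict set (PREDICT(N → α) = (FIRST(α) \ {ε}) ∪ (FOLLOW(N) if α ⇒* ε)).

Relevant sets:
  FOLLOW(T') = { $, ')', '/' }

T' → - B T': PREDICT = { '-' }
T' → ε: PREDICT = { $, ')', '/' }
  ')' is in predict set, so this production goes in M[T', ')']

M[T', ')'] = T' → ε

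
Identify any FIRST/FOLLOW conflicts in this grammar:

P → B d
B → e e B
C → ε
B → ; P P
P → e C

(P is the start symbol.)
No FIRST/FOLLOW conflicts.

Nullable non-terminals: C.
C has a nullable alternative but only one production, so nothing to check.

B, P have no nullable alternative, so no FIRST/FOLLOW check is needed there.

No FIRST/FOLLOW conflicts found.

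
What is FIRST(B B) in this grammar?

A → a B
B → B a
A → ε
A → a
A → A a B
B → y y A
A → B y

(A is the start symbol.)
FIRST sets of the non-terminals involved (from the grammar, by fixed-point iteration):
  FIRST(B) = { 'y' }

To compute FIRST(B B), process the symbols left to right:
Symbol B is a non-terminal. Add FIRST(B) \ {ε} = { 'y' }
B is not nullable (ε ∉ FIRST(B)), so stop here.
FIRST(B B) = { 'y' }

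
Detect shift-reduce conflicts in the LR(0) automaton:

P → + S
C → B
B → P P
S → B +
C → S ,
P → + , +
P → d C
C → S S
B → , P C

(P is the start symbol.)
Augment with P' → P and build the canonical LR(0) collection (I0 = CLOSURE({[P' → . P]}), then GOTO on every symbol after a dot until no new states appear). It has 19 states:
  I0: { [P → . + , +], [P → . + S], [P → . d C], [P' → . P] }  — shift
  I1: { [B → . , P C], [B → . P P], [P → + . , +], [P → + . S], [P → . + , +], [P → . + S], [P → . d C], [S → . B +] }  — shift
  I2: { [P' → P .] }  — accept
  I3: { [B → . , P C], [B → . P P], [C → . B], [C → . S ,], [C → . S S], [P → . + , +], [P → . + S], [P → . d C], [P → d . C], [S → . B +] }  — shift
  I4: { [B → , . P C], [P → . + , +], [P → . + S], [P → . d C] }  — shift
  I5: { [C → B .], [S → B . +] }  — shift, reduce
  I6: { [P → d C .] }  — reduce
  I7: { [B → P . P], [P → . + , +], [P → . + S], [P → . d C] }  — shift
  I8: { [B → . , P C], [B → . P P], [C → S . ,], [C → S . S], [P → . + , +], [P → . + S], [P → . d C], [S → . B +] }  — shift
  I9: { [B → , . P C], [C → S , .], [P → . + , +], [P → . + S], [P → . d C] }  — shift, reduce
  I10: { [S → B . +] }  — shift
  I11: { [C → S S .] }  — reduce
  I12: { [S → B + .] }  — reduce
  I13: { [B → , P . C], [B → . , P C], [B → . P P], [C → . B], [C → . S ,], [C → . S S], [P → . + , +], [P → . + S], [P → . d C], [S → . B +] }  — shift
  I14: { [B → , P C .] }  — reduce
  I15: { [B → P P .] }  — reduce
  I16: { [B → , . P C], [P → + , . +], [P → . + , +], [P → . + S], [P → . d C] }  — shift
  I17: { [P → + S .] }  — reduce
  I18: { [B → . , P C], [B → . P P], [P → + , + .], [P → + . , +], [P → + . S], [P → . + , +], [P → . + S], [P → . d C], [S → . B +] }  — shift, reduce

I5 contains reduce item [C → B .] and shift item [S → B . +] — shift-reduce conflict.
I9 contains reduce item [C → S , .] and shift items [P → . + , +], [P → . + S], [P → . d C] — shift-reduce conflict.
I18 contains reduce item [P → + , + .] and shift items [B → . , P C], [P → . + , +], [P → + . , +], [P → . + S], [P → . d C] — shift-reduce conflict.

Answer: Yes — I5: [C → B .] vs [S → B . +]; I9: [C → S , .] vs [P → . + , +]; I18: [P → + , + .] vs [B → . , P C]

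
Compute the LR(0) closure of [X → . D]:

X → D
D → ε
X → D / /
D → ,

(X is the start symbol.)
{ [D → . ,], [D → .], [X → . D] }

Start with: [X → . D]
  [X → . D] has the dot before D: add [D → .], [D → . ,]
No further items can be added.

CLOSURE = { [D → . ,], [D → .], [X → . D] }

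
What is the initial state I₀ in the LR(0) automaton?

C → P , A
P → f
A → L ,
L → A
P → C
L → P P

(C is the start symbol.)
{ [C → . P , A], [C' → . C], [P → . C], [P → . f] }

First, augment the grammar with C' → C
I₀ = CLOSURE({ [C' → . C] }):
  [C' → . C] has the dot before C: add [C → . P , A]
  [C → . P , A] has the dot before P: add [P → . f], [P → . C]
No further items can be added.

I₀ = { [C → . P , A], [C' → . C], [P → . C], [P → . f] }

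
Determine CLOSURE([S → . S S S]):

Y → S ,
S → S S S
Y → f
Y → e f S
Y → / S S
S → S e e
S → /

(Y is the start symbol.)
To compute CLOSURE, for each item [A → α.Bβ] where B is a non-terminal, add [B → .γ] for all productions B → γ; repeat for the newly added items until nothing changes.

Start with: [S → . S S S]
  [S → . S S S] has the dot before S: add [S → . S e e], [S → . /]
No further items can be added.

CLOSURE = { [S → . /], [S → . S S S], [S → . S e e] }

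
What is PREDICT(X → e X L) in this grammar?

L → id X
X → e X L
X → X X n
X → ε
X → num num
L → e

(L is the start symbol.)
{ 'e' }

PREDICT(X → e X L) = (FIRST(RHS) \ {ε}) ∪ (FOLLOW(X) if ε ∈ FIRST(RHS), i.e. RHS ⇒* ε)
FIRST(e X L) = { 'e' }
ε ∉ FIRST(e X L), so FOLLOW(X) is not added.
PREDICT(X → e X L) = { 'e' }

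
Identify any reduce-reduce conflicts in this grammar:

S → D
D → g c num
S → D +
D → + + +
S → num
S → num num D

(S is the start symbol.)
A reduce-reduce conflict occurs when an LR(0) state has two complete items [A → α .] and [B → β .] — both call for a reduction, and with no lookahead the parser cannot choose between them.

Augment with S' → S and build the canonical LR(0) collection (I0 = CLOSURE({[S' → . S]}), then GOTO on every symbol after a dot until no new states appear). It has 13 states:
  I0: { [D → . + + +], [D → . g c num], [S → . D +], [S → . D], [S → . num num D], [S → . num], [S' → . S] }  — shift
  I1: { [D → + . + +] }  — shift
  I2: { [S → D . +], [S → D .] }  — shift, reduce
  I3: { [S' → S .] }  — accept
  I4: { [D → g . c num] }  — shift
  I5: { [S → num . num D], [S → num .] }  — shift, reduce
  I6: { [D → . + + +], [D → . g c num], [S → num num . D] }  — shift
  I7: { [S → num num D .] }  — reduce
  I8: { [D → g c . num] }  — shift
  I9: { [D → g c num .] }  — reduce
  I10: { [S → D + .] }  — reduce
  I11: { [D → + + . +] }  — shift
  I12: { [D → + + + .] }  — reduce

No state contains more than one complete item.

Answer: No reduce-reduce conflicts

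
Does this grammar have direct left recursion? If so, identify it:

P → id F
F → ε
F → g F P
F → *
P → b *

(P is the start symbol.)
P → id F: starts with id
F → ε: starts with ε
F → g F P: starts with g
F → *: starts with '*'
P → b *: starts with b

No direct left recursion found.

Answer: No direct left recursion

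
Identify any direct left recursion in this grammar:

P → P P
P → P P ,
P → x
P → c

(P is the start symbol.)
P → P P: LEFT RECURSIVE (starts with P)
P → P P ,: LEFT RECURSIVE (starts with P)
P → x: starts with x
P → c: starts with c

The grammar has direct left recursion on: P.

Answer: Yes, P is left-recursive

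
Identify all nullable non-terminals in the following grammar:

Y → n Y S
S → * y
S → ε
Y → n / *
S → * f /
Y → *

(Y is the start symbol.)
ε-productions: S → ε
So S is immediately nullable.
No further non-terminal can be added: every production for the remaining non-terminals contains a terminal or a non-nullable non-terminal.
Nullable = { 'S' }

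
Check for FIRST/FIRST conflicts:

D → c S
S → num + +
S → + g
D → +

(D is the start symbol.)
No FIRST/FIRST conflicts.

Productions for D:
  D → c S: FIRST = { 'c' }
  D → +: FIRST = { '+' }
Productions for S:
  S → num + +: FIRST = { 'num' }
  S → + g: FIRST = { '+' }

All alternatives of each non-terminal have pairwise disjoint FIRST sets.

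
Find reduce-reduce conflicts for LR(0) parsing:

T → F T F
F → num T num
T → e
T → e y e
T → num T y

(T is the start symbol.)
No reduce-reduce conflicts

A reduce-reduce conflict occurs when an LR(0) state has two complete items [A → α .] and [B → β .] — both call for a reduction, and with no lookahead the parser cannot choose between them.

Augment with T' → T and build the canonical LR(0) collection (I0 = CLOSURE({[T' → . T]}), then GOTO on every symbol after a dot until no new states appear). It has 14 states:
  I0: { [F → . num T num], [T → . F T F], [T → . e y e], [T → . e], [T → . num T y], [T' → . T] }  — shift
  I1: { [F → . num T num], [T → . F T F], [T → . e y e], [T → . e], [T → . num T y], [T → F . T F] }  — shift
  I2: { [T' → T .] }  — accept
  I3: { [T → e . y e], [T → e .] }  — shift, reduce
  I4: { [F → . num T num], [F → num . T num], [T → . F T F], [T → . e y e], [T → . e], [T → . num T y], [T → num . T y] }  — shift
  I5: { [F → num T . num], [T → num T . y] }  — shift
  I6: { [F → num T num .] }  — reduce
  I7: { [T → num T y .] }  — reduce
  I8: { [T → e y . e] }  — shift
  I9: { [T → e y e .] }  — reduce
  I10: { [F → . num T num], [T → F T . F] }  — shift
  I11: { [T → F T F .] }  — reduce
  I12: { [F → . num T num], [F → num . T num], [T → . F T F], [T → . e y e], [T → . e], [T → . num T y] }  — shift
  I13: { [F → num T . num] }  — shift

No state contains more than one complete item.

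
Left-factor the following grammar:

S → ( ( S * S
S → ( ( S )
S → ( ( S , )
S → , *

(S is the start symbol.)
Left-factoring transforms A → αβ₁ | αβ₂ into A → αA' and A' → β₁ | β₂
(α is the longest common prefix among the alternatives). Repeat until
no nonterminal has two alternatives with a common prefix.

Round 1: S has alternatives sharing prefix '( ( S'. Introduce S': S → ( ( S S'
  Add: S' → * S
  Add: S' → )
  Add: S' → , )

No remaining common prefixes — done.

Resulting grammar:
S → ( ( S S'
S' → * S
S' → )
S' → , )
S → , *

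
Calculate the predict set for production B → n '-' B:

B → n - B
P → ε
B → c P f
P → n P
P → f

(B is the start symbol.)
{ 'n' }

PREDICT(B → n '-' B) = (FIRST(RHS) \ {ε}) ∪ (FOLLOW(B) if ε ∈ FIRST(RHS), i.e. RHS ⇒* ε)
FIRST(n '-' B) = { 'n' }
ε ∉ FIRST(n '-' B), so FOLLOW(B) is not added.
PREDICT(B → n '-' B) = { 'n' }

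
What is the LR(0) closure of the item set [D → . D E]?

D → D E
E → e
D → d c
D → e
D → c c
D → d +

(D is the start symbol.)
{ [D → . D E], [D → . c c], [D → . d +], [D → . d c], [D → . e] }

To compute CLOSURE, for each item [A → α.Bβ] where B is a non-terminal, add [B → .γ] for all productions B → γ; repeat for the newly added items until nothing changes.

Start with: [D → . D E]
  [D → . D E] has the dot before D: add [D → . d c], [D → . e], [D → . c c], [D → . d +]
No further items can be added.

CLOSURE = { [D → . D E], [D → . c c], [D → . d +], [D → . d c], [D → . e] }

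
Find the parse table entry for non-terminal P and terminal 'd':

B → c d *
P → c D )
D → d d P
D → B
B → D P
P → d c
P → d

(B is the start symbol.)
P → d c, P → d

To find M[P, 'd'], we find productions for P where 'd' is in the predict set (PREDICT(N → α) = (FIRST(α) \ {ε}) ∪ (FOLLOW(N) if α ⇒* ε)).

P → c D ): PREDICT = { 'c' }
P → d c: PREDICT = { 'd' }
  'd' is in predict set, so this production goes in M[P, 'd']
P → d: PREDICT = { 'd' }
  'd' is in predict set, so this production goes in M[P, 'd']

M[P, 'd'] = P → d c, P → d  (a multiply-defined cell — the grammar is not LL(1))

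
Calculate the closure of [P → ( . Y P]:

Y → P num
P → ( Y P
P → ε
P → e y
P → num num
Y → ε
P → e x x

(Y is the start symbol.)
To compute CLOSURE, for each item [A → α.Bβ] where B is a non-terminal, add [B → .γ] for all productions B → γ; repeat for the newly added items until nothing changes.

Start with: [P → ( . Y P]
  [P → ( . Y P] has the dot before Y: add [Y → . P num], [Y → .]
  [Y → . P num] has the dot before P: add [P → . ( Y P], [P → .], [P → . e y], [P → . num num], [P → . e x x]
No further items can be added.

CLOSURE = { [P → ( . Y P], [P → . ( Y P], [P → . e x x], [P → . e y], [P → . num num], [P → .], [Y → . P num], [Y → .] }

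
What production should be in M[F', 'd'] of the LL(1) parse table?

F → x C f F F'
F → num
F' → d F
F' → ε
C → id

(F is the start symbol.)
To find M[F', 'd'], we find productions for F' where 'd' is in the predict set (PREDICT(N → α) = (FIRST(α) \ {ε}) ∪ (FOLLOW(N) if α ⇒* ε)).

Relevant sets:
  FOLLOW(F') = { $, 'd' }

F' → d F: PREDICT = { 'd' }
  'd' is in predict set, so this production goes in M[F', 'd']
F' → ε: PREDICT = { $, 'd' }
  'd' is in predict set, so this production goes in M[F', 'd']

M[F', 'd'] = F' → d F, F' → ε  (a multiply-defined cell — the grammar is not LL(1))

Answer: F' → d F, F' → ε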